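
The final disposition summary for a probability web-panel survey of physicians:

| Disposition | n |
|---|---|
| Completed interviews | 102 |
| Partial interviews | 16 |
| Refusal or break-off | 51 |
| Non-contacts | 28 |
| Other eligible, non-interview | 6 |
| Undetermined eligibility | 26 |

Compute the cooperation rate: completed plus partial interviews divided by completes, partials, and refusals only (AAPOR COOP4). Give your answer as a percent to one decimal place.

Top → 102 + 16 = 118
Denom → 102 + 16 + 51 = 169
COOP4 = 118 / 169 = 0.6982

69.8%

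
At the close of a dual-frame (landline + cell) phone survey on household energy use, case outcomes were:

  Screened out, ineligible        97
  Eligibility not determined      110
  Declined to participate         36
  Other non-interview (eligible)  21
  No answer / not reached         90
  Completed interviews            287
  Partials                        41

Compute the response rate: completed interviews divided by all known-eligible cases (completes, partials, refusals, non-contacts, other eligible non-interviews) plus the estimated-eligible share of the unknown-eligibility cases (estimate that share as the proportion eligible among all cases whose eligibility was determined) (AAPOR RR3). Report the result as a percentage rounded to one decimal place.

Num → 287
Eligible (known) → 287 + 41 + 36 + 90 + 21 = 475
e = 475 / (475 + 97) = 475 / 572 = 0.8304
Estimated eligible among unknowns → 0.8304 × 110 = 91.34
Denominator → 475 + 91.34 = 566.34
RR3 = 287 / 566.34 = 0.5068

50.7%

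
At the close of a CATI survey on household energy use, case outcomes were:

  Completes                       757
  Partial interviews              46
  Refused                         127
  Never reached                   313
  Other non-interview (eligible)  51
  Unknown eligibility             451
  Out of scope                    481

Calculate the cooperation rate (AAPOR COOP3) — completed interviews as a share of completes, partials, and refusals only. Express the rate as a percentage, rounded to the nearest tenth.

Num: 757
Denominator: 757 + 46 + 127 = 930
COOP3 = 757 / 930 = 0.8140

81.4%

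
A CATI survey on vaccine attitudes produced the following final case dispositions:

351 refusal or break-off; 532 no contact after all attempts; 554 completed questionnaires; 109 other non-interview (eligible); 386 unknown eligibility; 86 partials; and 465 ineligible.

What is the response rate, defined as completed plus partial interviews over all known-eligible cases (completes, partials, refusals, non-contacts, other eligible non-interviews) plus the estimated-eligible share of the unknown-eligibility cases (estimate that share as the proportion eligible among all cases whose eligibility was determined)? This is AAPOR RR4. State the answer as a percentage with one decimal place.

33.1%

Top → 554 + 86 = 640
Known eligible → 554 + 86 + 351 + 532 + 109 = 1632
e = 1632 / (1632 + 465) = 1632 / 2097 = 0.7783
e × U → 0.7783 × 386 = 300.42
Denom → 1632 + 300.42 = 1932.42
RR4 = 640 / 1932.42 = 0.3312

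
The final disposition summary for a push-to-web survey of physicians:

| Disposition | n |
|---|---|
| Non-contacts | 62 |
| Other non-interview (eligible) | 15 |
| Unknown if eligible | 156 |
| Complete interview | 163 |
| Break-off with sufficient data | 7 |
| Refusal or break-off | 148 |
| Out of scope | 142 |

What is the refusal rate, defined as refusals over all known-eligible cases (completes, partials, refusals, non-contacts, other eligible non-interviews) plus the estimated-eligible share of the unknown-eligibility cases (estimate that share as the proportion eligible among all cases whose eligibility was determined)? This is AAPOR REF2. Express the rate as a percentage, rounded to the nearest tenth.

Top = 148
Determined eligible = 163 + 7 + 148 + 62 + 15 = 395
e = 395 / (395 + 142) = 395 / 537 = 0.7356
Estimated eligible among unknowns = 0.7356 × 156 = 114.75
Denom = 395 + 114.75 = 509.75
REF2 = 148 / 509.75 = 0.2903

29.0%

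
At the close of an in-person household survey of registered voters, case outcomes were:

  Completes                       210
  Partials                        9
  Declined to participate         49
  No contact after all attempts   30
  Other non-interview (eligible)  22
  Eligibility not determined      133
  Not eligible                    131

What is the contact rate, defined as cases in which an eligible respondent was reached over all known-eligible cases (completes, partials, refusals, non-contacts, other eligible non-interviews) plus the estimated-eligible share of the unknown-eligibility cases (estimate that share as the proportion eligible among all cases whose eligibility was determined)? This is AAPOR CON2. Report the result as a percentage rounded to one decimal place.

Numerator → 210 + 9 + 49 + 22 = 290
Determined eligible → 210 + 9 + 49 + 30 + 22 = 320
e = 320 / (320 + 131) = 320 / 451 = 0.7095
e × U → 0.7095 × 133 = 94.36
Base → 320 + 94.36 = 414.36
CON2 = 290 / 414.36 = 0.6999

70.0%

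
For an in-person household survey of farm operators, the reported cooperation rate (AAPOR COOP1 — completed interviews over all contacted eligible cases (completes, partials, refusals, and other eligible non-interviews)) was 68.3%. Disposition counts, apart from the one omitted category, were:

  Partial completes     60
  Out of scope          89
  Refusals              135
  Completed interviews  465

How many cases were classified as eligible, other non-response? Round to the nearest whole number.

COOP1 = 465 / D = 0.683
D = 465 / 0.683 = 680.8
Rest of base = 660
eligible, other non-response = 680.8 − 660 ≈ 21

21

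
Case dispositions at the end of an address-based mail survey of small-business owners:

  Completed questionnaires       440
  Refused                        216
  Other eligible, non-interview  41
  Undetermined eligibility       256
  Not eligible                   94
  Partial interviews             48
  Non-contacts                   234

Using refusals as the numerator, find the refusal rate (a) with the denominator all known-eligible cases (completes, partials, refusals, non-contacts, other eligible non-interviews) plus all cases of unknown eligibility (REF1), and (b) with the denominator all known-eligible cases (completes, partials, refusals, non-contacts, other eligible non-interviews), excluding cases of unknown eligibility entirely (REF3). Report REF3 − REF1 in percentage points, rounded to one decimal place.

4.6

Numerator: 216
Base: 440 + 48 + 216 + 234 + 41 + 256 = 1235
REF1 = 216 / 1235 = 0.1749
Base: 440 + 48 + 216 + 234 + 41 = 979
REF3 = 216 / 979 = 0.2206
Difference = 22.06 − 17.49 = 4.57 percentage points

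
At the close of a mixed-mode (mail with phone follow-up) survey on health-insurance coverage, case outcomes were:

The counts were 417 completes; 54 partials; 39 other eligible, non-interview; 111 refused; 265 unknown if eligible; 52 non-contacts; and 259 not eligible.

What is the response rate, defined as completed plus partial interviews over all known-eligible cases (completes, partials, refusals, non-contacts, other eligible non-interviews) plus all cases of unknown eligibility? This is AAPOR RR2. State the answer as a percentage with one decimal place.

50.2%

Top = 417 + 54 = 471
Denominator = 417 + 54 + 111 + 52 + 39 + 265 = 938
RR2 = 471 / 938 = 0.5021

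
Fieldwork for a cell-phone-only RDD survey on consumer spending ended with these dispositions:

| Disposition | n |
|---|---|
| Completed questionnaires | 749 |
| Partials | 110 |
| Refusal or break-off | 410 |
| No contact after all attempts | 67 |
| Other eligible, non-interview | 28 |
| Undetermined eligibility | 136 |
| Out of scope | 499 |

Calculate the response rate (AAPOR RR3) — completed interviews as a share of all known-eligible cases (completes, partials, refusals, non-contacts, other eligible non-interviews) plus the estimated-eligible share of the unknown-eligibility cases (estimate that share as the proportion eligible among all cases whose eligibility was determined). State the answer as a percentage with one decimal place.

51.2%

Num = 749
Determined eligible = 749 + 110 + 410 + 67 + 28 = 1364
e = 1364 / (1364 + 499) = 1364 / 1863 = 0.7322
Eligible share of unknowns = 0.7322 × 136 = 99.58
Denominator = 1364 + 99.58 = 1463.58
RR3 = 749 / 1463.58 = 0.5118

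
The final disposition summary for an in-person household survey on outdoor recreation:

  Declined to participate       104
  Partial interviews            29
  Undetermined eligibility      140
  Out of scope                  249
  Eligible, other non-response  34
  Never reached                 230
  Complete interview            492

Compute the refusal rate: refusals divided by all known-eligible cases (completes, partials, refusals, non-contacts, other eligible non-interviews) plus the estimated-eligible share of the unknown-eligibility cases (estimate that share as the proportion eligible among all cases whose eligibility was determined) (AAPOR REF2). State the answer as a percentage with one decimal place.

Top = 104
Eligible (known) = 492 + 29 + 104 + 230 + 34 = 889
e = 889 / (889 + 249) = 889 / 1138 = 0.7812
Estimated eligible among unknowns = 0.7812 × 140 = 109.37
Denominator = 889 + 109.37 = 998.37
REF2 = 104 / 998.37 = 0.1042

10.4%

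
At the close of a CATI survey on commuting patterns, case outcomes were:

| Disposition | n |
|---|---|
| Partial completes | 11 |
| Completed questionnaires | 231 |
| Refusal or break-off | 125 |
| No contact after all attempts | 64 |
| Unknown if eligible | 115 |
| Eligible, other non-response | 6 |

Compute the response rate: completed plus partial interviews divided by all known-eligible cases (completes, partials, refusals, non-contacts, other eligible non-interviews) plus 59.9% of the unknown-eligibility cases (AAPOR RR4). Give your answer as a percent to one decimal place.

47.8%

Numerator = 231 + 11 = 242
Determined eligible = 231 + 11 + 125 + 64 + 6 = 437
Eligible share of unknowns = 0.5990 × 115 = 68.88
Denominator = 437 + 68.88 = 505.88
RR4 = 242 / 505.88 = 0.4784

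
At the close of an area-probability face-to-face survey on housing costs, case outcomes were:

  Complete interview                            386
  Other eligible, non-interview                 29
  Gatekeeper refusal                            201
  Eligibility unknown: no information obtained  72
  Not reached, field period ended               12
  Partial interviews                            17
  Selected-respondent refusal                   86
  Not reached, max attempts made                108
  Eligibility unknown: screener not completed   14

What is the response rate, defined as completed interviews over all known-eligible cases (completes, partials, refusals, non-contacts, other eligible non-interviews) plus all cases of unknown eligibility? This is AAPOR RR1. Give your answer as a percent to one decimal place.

41.7%

Refused = 201 + 86 = 287
No answer / not reached = 12 + 108 = 120
Unknown if eligible = 14 + 72 = 86
Num → 386
Denominator → 386 + 17 + 287 + 120 + 29 + 86 = 925
RR1 = 386 / 925 = 0.4173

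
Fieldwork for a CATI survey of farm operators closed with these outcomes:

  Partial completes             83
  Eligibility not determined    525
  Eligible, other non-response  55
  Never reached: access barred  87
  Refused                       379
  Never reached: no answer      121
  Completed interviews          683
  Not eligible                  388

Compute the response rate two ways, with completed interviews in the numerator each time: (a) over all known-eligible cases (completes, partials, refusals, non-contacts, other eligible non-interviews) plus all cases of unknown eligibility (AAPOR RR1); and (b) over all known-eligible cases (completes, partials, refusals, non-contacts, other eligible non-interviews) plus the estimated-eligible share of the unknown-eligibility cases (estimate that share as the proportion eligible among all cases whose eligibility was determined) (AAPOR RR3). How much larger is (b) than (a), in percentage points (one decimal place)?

2.2

Never reached = 121 + 87 = 208
Numerator: 683
Denom: 683 + 83 + 379 + 208 + 55 + 525 = 1933
RR1 = 683 / 1933 = 0.3533
Determined eligible: 683 + 83 + 379 + 208 + 55 = 1408
e = 1408 / (1408 + 388) = 1408 / 1796 = 0.7840
Eligible share of unknowns: 0.7840 × 525 = 411.60
Denom: 1408 + 411.60 = 1819.60
RR3 = 683 / 1819.60 = 0.3754
Difference = 37.54 − 35.33 = 2.21 percentage points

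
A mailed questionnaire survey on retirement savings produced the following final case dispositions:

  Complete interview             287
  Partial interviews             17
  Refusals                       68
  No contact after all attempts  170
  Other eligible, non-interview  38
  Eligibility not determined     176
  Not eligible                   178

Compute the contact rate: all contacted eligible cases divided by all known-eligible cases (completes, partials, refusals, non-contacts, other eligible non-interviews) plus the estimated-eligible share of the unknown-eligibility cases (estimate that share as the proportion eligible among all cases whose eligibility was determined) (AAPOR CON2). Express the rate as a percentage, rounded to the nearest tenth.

57.4%

Numerator → 287 + 17 + 68 + 38 = 410
Determined eligible → 287 + 17 + 68 + 170 + 38 = 580
e = 580 / (580 + 178) = 580 / 758 = 0.7652
Estimated eligible among unknowns → 0.7652 × 176 = 134.68
Base → 580 + 134.68 = 714.68
CON2 = 410 / 714.68 = 0.5737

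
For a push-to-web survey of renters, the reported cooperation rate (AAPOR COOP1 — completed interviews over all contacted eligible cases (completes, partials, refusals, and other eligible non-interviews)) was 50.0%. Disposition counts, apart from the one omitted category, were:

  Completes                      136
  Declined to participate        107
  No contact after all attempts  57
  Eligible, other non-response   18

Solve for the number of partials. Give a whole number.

11

COOP1 = 136 / D = 0.500
D = 136 / 0.500 = 272.0
Other denominator terms total 261
partials = 272.0 − 261 ≈ 11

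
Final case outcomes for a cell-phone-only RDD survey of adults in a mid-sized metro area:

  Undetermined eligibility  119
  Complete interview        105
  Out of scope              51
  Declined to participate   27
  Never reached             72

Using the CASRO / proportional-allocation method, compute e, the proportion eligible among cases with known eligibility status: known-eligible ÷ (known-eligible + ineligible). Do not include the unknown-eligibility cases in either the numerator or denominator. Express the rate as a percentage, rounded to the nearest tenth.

80.0%

Known eligible = 105 + 27 + 72 = 204
e = 204 / (204 + 51) = 204 / 255 = 0.8000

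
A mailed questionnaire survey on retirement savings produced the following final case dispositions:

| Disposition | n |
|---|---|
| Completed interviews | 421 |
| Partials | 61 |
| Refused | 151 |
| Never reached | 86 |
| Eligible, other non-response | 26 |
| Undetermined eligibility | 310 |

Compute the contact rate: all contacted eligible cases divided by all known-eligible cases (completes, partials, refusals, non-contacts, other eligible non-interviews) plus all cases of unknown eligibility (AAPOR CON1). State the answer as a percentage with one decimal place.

Num: 421 + 61 + 151 + 26 = 659
Denominator: 421 + 61 + 151 + 86 + 26 + 310 = 1055
CON1 = 659 / 1055 = 0.6246

62.5%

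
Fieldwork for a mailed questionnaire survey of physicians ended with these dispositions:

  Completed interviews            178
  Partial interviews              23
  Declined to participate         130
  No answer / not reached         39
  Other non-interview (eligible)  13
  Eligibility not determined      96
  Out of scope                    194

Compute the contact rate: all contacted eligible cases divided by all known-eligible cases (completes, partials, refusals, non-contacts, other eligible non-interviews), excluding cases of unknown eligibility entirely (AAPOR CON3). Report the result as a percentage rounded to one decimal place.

Numerator: 178 + 23 + 130 + 13 = 344
Denominator: 178 + 23 + 130 + 39 + 13 = 383
CON3 = 344 / 383 = 0.8982

89.8%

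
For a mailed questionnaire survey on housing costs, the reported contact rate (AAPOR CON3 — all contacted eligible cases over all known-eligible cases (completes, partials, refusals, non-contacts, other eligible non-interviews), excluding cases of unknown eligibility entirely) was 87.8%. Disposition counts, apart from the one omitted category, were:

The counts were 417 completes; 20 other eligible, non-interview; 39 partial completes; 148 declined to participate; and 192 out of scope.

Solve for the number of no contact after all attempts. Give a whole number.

Num: 417 + 39 + 148 + 20 = 624
CON3 = 624 / D = 0.878
D = 624 / 0.878 = 710.7
Rest of base = 624
no contact after all attempts = 710.7 − 624 ≈ 87

87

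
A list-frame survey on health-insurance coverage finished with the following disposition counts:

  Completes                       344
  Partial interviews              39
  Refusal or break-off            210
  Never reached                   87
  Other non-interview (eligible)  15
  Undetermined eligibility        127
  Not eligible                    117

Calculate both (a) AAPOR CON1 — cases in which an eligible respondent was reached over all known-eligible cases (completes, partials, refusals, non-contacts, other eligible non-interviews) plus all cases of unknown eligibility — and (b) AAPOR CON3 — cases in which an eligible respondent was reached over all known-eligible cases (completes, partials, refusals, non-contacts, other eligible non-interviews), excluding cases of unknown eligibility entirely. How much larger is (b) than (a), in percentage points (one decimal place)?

13.5

Top = 344 + 39 + 210 + 15 = 608
Denom = 344 + 39 + 210 + 87 + 15 + 127 = 822
CON1 = 608 / 822 = 0.7397
Denom = 344 + 39 + 210 + 87 + 15 = 695
CON3 = 608 / 695 = 0.8748
Difference = 87.48 − 73.97 = 13.51 percentage points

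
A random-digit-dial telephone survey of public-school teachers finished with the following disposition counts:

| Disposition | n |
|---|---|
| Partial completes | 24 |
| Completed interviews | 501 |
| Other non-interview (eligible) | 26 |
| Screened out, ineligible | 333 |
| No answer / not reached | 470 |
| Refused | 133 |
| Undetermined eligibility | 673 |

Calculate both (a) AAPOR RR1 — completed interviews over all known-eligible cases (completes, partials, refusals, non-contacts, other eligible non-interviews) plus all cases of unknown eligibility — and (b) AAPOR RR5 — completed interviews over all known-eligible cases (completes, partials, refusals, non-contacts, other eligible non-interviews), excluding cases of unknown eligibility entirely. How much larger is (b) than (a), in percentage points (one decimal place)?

Top: 501
Denominator: 501 + 24 + 133 + 470 + 26 + 673 = 1827
RR1 = 501 / 1827 = 0.2742
Denominator: 501 + 24 + 133 + 470 + 26 = 1154
RR5 = 501 / 1154 = 0.4341
Difference = 43.41 − 27.42 = 15.99 percentage points

16.0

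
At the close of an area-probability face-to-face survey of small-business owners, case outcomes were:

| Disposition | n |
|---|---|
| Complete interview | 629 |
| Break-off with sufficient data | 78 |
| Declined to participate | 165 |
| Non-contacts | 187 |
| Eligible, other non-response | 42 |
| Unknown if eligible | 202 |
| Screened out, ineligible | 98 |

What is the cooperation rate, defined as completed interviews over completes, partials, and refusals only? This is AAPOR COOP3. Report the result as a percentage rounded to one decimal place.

72.1%

Numerator = 629
Denom = 629 + 78 + 165 = 872
COOP3 = 629 / 872 = 0.7213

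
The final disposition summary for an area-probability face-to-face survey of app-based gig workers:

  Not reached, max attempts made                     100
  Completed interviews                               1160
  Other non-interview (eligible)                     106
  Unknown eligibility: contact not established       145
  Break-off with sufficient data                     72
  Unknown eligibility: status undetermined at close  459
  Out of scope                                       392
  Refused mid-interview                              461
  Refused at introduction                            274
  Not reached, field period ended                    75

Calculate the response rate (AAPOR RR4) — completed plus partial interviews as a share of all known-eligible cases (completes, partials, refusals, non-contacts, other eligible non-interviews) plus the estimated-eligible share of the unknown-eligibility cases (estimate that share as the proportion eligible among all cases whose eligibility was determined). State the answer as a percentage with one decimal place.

44.6%

Refusals = 274 + 461 = 735
No contact after all attempts = 75 + 100 = 175
Unknown eligibility = 145 + 459 = 604
Numerator = 1160 + 72 = 1232
Determined eligible = 1160 + 72 + 735 + 175 + 106 = 2248
e = 2248 / (2248 + 392) = 2248 / 2640 = 0.8515
Eligible share of unknowns = 0.8515 × 604 = 514.31
Denom = 2248 + 514.31 = 2762.31
RR4 = 1232 / 2762.31 = 0.4460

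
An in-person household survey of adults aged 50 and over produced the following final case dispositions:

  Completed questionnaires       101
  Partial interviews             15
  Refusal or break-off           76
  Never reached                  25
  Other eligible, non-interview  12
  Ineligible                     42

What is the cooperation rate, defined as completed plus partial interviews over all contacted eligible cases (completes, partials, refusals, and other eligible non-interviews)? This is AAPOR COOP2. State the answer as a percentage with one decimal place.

Numerator = 101 + 15 = 116
Base = 101 + 15 + 76 + 12 = 204
COOP2 = 116 / 204 = 0.5686

56.9%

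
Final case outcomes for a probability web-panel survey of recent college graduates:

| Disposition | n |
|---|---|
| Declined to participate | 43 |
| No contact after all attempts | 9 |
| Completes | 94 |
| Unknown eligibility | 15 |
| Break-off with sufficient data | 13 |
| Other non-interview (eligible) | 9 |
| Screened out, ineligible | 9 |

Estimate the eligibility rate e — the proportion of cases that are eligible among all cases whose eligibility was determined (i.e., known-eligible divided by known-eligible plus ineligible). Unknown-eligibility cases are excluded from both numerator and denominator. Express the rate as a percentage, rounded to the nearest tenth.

94.9%

Determined eligible: 94 + 13 + 43 + 9 + 9 = 168
e = 168 / (168 + 9) = 168 / 177 = 0.9492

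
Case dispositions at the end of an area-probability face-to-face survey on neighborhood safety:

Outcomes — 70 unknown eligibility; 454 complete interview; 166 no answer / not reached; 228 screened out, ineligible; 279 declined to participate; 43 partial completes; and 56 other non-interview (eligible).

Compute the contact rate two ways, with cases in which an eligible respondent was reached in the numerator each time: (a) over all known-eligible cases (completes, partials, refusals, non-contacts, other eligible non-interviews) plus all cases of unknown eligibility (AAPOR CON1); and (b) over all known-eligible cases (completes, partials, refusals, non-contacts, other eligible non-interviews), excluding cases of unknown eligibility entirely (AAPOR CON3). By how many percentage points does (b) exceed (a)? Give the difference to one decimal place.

Top = 454 + 43 + 279 + 56 = 832
Base = 454 + 43 + 279 + 166 + 56 + 70 = 1068
CON1 = 832 / 1068 = 0.7790
Base = 454 + 43 + 279 + 166 + 56 = 998
CON3 = 832 / 998 = 0.8337
Difference = 83.37 − 77.90 = 5.47 percentage points

5.5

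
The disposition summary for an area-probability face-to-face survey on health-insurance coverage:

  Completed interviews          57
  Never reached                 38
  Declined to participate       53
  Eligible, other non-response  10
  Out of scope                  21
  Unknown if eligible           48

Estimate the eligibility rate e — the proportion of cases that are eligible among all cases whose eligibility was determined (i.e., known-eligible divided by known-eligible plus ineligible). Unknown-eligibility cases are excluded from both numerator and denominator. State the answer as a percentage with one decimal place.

Known eligible: 57 + 53 + 38 + 10 = 158
e = 158 / (158 + 21) = 158 / 179 = 0.8827

88.3%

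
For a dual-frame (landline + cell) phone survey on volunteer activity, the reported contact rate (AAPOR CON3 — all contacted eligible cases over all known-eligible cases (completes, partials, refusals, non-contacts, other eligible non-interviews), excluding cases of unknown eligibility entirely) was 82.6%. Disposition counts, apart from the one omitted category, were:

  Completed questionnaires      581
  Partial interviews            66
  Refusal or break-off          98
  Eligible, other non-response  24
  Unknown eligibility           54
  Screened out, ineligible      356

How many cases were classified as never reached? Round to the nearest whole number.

162

Top → 581 + 66 + 98 + 24 = 769
CON3 = 769 / D = 0.826
D = 769 / 0.826 = 931.0
Rest of base = 769
never reached = 931.0 − 769 ≈ 162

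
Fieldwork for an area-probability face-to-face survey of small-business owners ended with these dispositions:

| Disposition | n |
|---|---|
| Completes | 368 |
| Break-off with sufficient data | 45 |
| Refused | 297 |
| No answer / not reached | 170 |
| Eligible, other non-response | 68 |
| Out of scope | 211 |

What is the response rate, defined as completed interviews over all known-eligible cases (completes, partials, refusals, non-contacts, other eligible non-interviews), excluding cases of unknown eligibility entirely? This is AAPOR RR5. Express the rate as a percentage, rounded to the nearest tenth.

38.8%

Numerator = 368
Base = 368 + 45 + 297 + 170 + 68 = 948
RR5 = 368 / 948 = 0.3882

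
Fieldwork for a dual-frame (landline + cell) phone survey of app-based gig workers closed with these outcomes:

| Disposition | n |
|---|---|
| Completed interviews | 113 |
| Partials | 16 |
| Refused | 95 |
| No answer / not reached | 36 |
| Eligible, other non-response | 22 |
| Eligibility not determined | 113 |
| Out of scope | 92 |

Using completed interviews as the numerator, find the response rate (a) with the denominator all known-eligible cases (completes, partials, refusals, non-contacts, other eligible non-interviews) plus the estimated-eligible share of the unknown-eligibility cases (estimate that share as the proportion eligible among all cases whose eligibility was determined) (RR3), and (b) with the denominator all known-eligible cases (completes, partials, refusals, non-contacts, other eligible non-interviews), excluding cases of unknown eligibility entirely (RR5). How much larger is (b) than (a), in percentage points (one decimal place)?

Numerator: 113
Eligible (known): 113 + 16 + 95 + 36 + 22 = 282
e = 282 / (282 + 92) = 282 / 374 = 0.7540
e × U: 0.7540 × 113 = 85.20
Base: 282 + 85.20 = 367.20
RR3 = 113 / 367.20 = 0.3077
Base: 113 + 16 + 95 + 36 + 22 = 282
RR5 = 113 / 282 = 0.4007
Difference = 40.07 − 30.77 = 9.30 percentage points

9.3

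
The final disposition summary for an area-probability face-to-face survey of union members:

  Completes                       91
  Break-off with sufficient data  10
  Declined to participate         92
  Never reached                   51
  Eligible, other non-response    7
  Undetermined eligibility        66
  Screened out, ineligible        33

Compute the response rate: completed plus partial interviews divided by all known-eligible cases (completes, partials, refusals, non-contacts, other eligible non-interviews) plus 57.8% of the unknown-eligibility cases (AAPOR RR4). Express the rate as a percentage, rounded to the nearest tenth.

34.9%

Top → 91 + 10 = 101
Known eligible → 91 + 10 + 92 + 51 + 7 = 251
Estimated eligible among unknowns → 0.5780 × 66 = 38.15
Base → 251 + 38.15 = 289.15
RR4 = 101 / 289.15 = 0.3493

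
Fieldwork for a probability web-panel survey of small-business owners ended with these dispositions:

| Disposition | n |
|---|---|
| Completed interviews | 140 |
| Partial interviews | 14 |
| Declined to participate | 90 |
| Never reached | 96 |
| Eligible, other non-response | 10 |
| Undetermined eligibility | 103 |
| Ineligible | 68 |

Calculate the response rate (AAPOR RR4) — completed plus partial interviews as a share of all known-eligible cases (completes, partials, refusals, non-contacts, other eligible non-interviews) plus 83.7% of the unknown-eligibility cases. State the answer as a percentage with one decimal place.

Numerator: 140 + 14 = 154
Determined eligible: 140 + 14 + 90 + 96 + 10 = 350
e × U: 0.8370 × 103 = 86.21
Denominator: 350 + 86.21 = 436.21
RR4 = 154 / 436.21 = 0.3530

35.3%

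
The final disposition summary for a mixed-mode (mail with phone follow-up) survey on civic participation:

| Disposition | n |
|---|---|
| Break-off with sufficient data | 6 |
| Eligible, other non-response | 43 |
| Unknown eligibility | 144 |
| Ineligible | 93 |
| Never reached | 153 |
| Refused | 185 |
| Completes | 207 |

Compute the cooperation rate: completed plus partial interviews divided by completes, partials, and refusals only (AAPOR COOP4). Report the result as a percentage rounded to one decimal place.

53.5%

Top → 207 + 6 = 213
Denominator → 207 + 6 + 185 = 398
COOP4 = 213 / 398 = 0.5352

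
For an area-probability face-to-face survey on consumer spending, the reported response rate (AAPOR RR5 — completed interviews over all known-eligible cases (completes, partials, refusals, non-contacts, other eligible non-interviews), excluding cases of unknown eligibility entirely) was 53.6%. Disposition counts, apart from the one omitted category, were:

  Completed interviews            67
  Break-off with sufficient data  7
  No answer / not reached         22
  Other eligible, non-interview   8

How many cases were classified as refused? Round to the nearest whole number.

21

RR5 = 67 / D = 0.536
D = 67 / 0.536 = 125.0
Remaining denominator categories sum to 104
refused = 125.0 − 104 ≈ 21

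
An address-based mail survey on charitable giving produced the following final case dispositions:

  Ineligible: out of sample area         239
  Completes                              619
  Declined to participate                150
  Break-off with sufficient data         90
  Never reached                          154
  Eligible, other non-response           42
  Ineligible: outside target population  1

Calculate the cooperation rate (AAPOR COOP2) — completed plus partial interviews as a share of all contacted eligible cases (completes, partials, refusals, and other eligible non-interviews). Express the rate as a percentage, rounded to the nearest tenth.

Ineligible = 1 + 239 = 240
Num → 619 + 90 = 709
Base → 619 + 90 + 150 + 42 = 901
COOP2 = 709 / 901 = 0.7869

78.7%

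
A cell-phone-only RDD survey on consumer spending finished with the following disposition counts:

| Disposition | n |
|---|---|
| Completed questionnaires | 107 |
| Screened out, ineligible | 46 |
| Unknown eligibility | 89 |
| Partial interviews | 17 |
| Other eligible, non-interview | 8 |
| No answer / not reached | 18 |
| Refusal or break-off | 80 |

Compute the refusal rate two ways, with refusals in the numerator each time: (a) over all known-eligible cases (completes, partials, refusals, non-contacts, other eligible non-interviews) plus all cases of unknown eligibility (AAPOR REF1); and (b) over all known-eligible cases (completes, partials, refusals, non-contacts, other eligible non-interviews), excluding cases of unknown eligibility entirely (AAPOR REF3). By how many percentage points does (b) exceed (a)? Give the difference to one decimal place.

9.7

Num = 80
Denom = 107 + 17 + 80 + 18 + 8 + 89 = 319
REF1 = 80 / 319 = 0.2508
Denom = 107 + 17 + 80 + 18 + 8 = 230
REF3 = 80 / 230 = 0.3478
Difference = 34.78 − 25.08 = 9.70 percentage points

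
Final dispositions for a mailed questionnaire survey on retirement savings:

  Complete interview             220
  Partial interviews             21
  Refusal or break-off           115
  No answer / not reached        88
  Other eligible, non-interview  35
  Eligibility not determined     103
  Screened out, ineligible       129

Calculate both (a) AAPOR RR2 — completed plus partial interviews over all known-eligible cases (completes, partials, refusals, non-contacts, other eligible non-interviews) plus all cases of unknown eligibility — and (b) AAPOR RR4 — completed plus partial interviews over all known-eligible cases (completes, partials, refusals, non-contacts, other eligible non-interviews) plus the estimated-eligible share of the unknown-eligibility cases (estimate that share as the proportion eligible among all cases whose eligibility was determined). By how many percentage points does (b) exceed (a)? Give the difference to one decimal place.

Num: 220 + 21 = 241
Denominator: 220 + 21 + 115 + 88 + 35 + 103 = 582
RR2 = 241 / 582 = 0.4141
Known eligible: 220 + 21 + 115 + 88 + 35 = 479
e = 479 / (479 + 129) = 479 / 608 = 0.7878
Estimated eligible among unknowns: 0.7878 × 103 = 81.14
Denominator: 479 + 81.14 = 560.14
RR4 = 241 / 560.14 = 0.4302
Difference = 43.02 − 41.41 = 1.61 percentage points

1.6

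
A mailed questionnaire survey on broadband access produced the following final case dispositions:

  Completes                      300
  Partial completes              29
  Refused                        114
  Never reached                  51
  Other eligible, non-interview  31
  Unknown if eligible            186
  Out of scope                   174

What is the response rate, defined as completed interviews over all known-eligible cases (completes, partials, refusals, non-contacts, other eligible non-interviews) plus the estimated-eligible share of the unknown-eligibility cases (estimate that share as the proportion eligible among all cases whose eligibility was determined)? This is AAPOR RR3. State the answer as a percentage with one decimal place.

45.1%

Top → 300
Eligible (known) → 300 + 29 + 114 + 51 + 31 = 525
e = 525 / (525 + 174) = 525 / 699 = 0.7511
e × U → 0.7511 × 186 = 139.70
Base → 525 + 139.70 = 664.70
RR3 = 300 / 664.70 = 0.4513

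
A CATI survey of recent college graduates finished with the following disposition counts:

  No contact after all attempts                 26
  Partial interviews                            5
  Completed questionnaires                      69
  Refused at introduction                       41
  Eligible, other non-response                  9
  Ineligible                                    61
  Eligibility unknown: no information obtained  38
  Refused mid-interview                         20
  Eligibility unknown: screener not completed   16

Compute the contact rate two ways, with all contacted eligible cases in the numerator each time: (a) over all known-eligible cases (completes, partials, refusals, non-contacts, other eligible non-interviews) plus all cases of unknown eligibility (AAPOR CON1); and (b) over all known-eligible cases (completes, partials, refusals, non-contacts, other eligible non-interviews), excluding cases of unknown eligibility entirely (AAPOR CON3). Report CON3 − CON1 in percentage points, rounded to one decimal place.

Refusal or break-off = 41 + 20 = 61
Eligibility not determined = 16 + 38 = 54
Top → 69 + 5 + 61 + 9 = 144
Denominator → 69 + 5 + 61 + 26 + 9 + 54 = 224
CON1 = 144 / 224 = 0.6429
Denominator → 69 + 5 + 61 + 26 + 9 = 170
CON3 = 144 / 170 = 0.8471
Difference = 84.71 − 64.29 = 20.42 percentage points

20.4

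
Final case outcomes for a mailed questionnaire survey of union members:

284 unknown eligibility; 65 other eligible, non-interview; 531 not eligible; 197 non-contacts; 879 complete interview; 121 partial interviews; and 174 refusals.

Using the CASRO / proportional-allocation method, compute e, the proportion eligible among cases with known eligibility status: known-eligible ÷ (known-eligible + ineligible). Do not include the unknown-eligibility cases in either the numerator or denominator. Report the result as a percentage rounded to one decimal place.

73.0%

Determined eligible: 879 + 121 + 174 + 197 + 65 = 1436
e = 1436 / (1436 + 531) = 1436 / 1967 = 0.7300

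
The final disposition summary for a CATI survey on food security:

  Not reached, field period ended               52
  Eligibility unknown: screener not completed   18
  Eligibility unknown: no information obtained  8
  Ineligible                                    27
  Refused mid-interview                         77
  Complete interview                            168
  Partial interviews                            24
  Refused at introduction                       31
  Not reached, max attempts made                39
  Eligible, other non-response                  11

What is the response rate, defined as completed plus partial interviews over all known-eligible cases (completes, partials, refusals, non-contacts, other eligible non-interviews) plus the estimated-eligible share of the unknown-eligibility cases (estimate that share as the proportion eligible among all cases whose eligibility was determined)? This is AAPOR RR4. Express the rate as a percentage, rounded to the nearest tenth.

Refusals = 31 + 77 = 108
Never reached = 52 + 39 = 91
Eligibility not determined = 18 + 8 = 26
Numerator: 168 + 24 = 192
Determined eligible: 168 + 24 + 108 + 91 + 11 = 402
e = 402 / (402 + 27) = 402 / 429 = 0.9371
Eligible share of unknowns: 0.9371 × 26 = 24.36
Denom: 402 + 24.36 = 426.36
RR4 = 192 / 426.36 = 0.4503

45.0%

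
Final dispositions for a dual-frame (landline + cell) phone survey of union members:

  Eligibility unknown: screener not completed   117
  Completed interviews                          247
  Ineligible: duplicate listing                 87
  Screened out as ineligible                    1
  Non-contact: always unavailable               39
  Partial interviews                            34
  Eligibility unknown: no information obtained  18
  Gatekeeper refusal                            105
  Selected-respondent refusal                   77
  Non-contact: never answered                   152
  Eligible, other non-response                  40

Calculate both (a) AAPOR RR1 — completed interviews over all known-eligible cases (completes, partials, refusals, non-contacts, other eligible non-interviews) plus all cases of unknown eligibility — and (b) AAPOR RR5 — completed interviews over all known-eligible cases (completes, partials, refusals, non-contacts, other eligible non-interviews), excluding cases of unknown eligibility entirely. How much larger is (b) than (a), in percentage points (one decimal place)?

Refused = 105 + 77 = 182
Never reached = 152 + 39 = 191
Unknown if eligible = 117 + 18 = 135
Screened out, ineligible = 1 + 87 = 88
Numerator: 247
Denominator: 247 + 34 + 182 + 191 + 40 + 135 = 829
RR1 = 247 / 829 = 0.2979
Denominator: 247 + 34 + 182 + 191 + 40 = 694
RR5 = 247 / 694 = 0.3559
Difference = 35.59 − 29.79 = 5.80 percentage points

5.8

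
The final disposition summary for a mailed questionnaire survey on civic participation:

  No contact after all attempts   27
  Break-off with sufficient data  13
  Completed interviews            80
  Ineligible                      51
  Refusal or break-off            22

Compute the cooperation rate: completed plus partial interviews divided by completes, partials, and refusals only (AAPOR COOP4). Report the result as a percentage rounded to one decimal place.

80.9%

Numerator: 80 + 13 = 93
Denom: 80 + 13 + 22 = 115
COOP4 = 93 / 115 = 0.8087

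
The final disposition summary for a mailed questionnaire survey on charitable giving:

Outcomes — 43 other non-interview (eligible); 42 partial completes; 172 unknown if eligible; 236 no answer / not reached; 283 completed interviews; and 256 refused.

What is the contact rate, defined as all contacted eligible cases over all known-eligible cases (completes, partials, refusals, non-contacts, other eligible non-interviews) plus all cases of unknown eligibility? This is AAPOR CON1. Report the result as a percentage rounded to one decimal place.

60.5%

Num = 283 + 42 + 256 + 43 = 624
Denominator = 283 + 42 + 256 + 236 + 43 + 172 = 1032
CON1 = 624 / 1032 = 0.6047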